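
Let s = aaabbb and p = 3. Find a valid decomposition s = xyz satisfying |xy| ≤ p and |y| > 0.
x = '', y = 'aaa', z = 'bbb'

For s = aaabbb and p = 3, one valid decomposition is:
- x = '' (length 0)
- y = 'aaa' (length 3)
- z = 'bbb' (length 3)

Verification:
- xyz = '' + 'aaa' + 'bbb' = aaabbb ✓
- |xy| = 3 ≤ 3 ✓
- |y| = 3 > 0 ✓

All pumping lemma constraints are satisfied.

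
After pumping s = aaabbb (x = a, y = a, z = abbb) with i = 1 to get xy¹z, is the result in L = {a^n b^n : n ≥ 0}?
Yes

xy¹z = a · a · abbb = aaabbb.
aaabbb = a^3 b^3 has equal counts (3 = 3), so it is in L.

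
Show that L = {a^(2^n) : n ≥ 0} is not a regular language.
Assume for contradiction that L is regular, and let p ≥ 1 be the pumping length given by the pumping lemma.
Choose s = a^(2^p). Then s ∈ L and |s| = 2^p ≥ p.
By the pumping lemma, s = xyz for some x, y, z with |xy| ≤ p, |y| ≥ 1, and xy^i z ∈ L for every i ≥ 0.
Here y = a^k for some k with 1 ≤ k ≤ |xy| ≤ p, and p < 2^p.

Take i = 2: |xy²z| = 2^p + k.
Now 2^p < 2^p + k ≤ 2^p + p < 2^p + 2^p = 2^(p+1).
So |xy²z| lies strictly between the consecutive powers of two 2^p and 2^(p+1), hence is not a power of 2, and xy²z ∉ L.

This contradicts the pumping lemma, which requires xy^i z ∈ L for all i ≥ 0.
Hence L = {a^(2^n) : n ≥ 0} is not regular. ∎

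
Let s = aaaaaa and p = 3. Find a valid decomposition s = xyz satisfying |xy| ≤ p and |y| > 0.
x = '', y = 'aaa', z = 'aaa'

For s = aaaaaa and p = 3, one valid decomposition is:
- x = '' (length 0)
- y = 'aaa' (length 3)
- z = 'aaa' (length 3)

Verification:
- xyz = '' + 'aaa' + 'aaa' = aaaaaa ✓
- |xy| = 3 ≤ 3 ✓
- |y| = 3 > 0 ✓

All pumping lemma constraints are satisfied.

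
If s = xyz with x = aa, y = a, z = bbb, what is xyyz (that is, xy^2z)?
aaaabbb

Given x = 'aa', y = 'a', z = 'bbb' and i = 2:

xy^2z = x + y·y·...·y (2 times) + z
       = 'aa' + 'a'^2 + 'bbb'
       = 'aa' + 'aa' + 'bbb'
       = 'aaaabbb'

The pumped string is 'aaaabbb' with length 7.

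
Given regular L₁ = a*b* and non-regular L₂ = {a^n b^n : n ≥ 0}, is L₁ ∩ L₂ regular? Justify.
No — L₁ ∩ L₂ is not regular.

Every string a^n b^n already lies in a*b*, so L₁ ∩ L₂ = {a^n b^n : n ≥ 0} = L₂ itself, which is the standard non-regular language (pump s = a^p b^p).

Note that the bare facts "L₁ regular, L₂ non-regular" do not settle the question by themselves: the closure of regular languages under ∪, ∩, complement and difference applies only when BOTH operands are regular. With a non-regular operand the result can come out regular or non-regular depending on the specific languages, so one has to work out L₁ ∩ L₂ for this particular pair, as above.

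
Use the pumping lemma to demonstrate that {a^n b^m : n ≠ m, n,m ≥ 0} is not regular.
Assume for contradiction that L is regular, and let p ≥ 1 be the pumping length given by the pumping lemma.
Choose s = a^p b^(p + p!). Then s ∈ L because p ≠ p + p! (as p! ≥ 1), and |s| ≥ p.
By the pumping lemma, s = xyz for some x, y, z with |xy| ≤ p, |y| ≥ 1, and xy^i z ∈ L for every i ≥ 0.
Since |xy| ≤ p and the first p symbols of s are all a's, y = a^k for some k with 1 ≤ k ≤ p.
For every i ≥ 0, xy^i z = a^(p + (i − 1)k) b^(p + p!).

Because 1 ≤ k ≤ p, k divides p!. Let t = p!/k (a positive integer) and take i = t + 1.
Then the number of a's is p + tk = p + p!, which equals the number of b's.
So xy^(t+1) z = a^(p + p!) b^(p + p!) has equally many a's and b's and is NOT in L.

This contradicts the pumping lemma, which requires xy^i z ∈ L for all i ≥ 0.
Hence L = {a^n b^m : n ≠ m, n,m ≥ 0} is not regular. ∎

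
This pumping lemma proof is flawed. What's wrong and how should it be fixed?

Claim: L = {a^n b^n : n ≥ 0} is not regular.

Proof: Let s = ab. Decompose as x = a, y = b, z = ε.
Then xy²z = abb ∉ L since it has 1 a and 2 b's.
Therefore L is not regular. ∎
Error: The string s = ab might be shorter than the pumping length p.

Correction: Choose s = a^p b^p to ensure |s| ≥ p. Also, the decomposition is wrong: with |xy| ≤ p, y cannot include b's when s starts with p a's.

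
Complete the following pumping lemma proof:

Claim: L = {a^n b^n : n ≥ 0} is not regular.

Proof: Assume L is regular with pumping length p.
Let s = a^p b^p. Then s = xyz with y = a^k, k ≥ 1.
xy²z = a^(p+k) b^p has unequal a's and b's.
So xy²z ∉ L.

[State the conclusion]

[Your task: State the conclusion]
This contradicts the pumping lemma for regular languages,
which guarantees xy^i z ∈ L for all i ≥ 0.

Since our assumption that L is regular leads to a contradiction,
we conclude that L = {a^n b^n : n ≥ 0} is NOT regular. ∎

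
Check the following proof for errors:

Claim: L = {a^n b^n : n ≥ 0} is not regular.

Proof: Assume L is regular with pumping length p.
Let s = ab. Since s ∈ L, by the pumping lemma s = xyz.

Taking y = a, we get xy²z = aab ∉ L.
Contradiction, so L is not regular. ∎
The proof is INCORRECT.

Error: The string s = ab may be shorter than p.
The pumping lemma only applies to strings with |s| ≥ p, and p is not under our control.
We must choose s in terms of p, e.g. s = a^p b^p, to ensure |s| ≥ p.
(The proof also fixes one particular y; a valid argument must handle every decomposition with |xy| ≤ p and |y| ≥ 1 — for s = a^p b^p this forces y = a^k, and then xy²z = a^(p+k) b^p ∉ L.)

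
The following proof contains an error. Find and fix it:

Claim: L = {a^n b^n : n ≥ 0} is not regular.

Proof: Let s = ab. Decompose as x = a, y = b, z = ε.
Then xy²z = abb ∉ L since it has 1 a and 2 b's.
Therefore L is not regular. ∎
Error: The string s = ab might be shorter than the pumping length p.

Correction: Choose s = a^p b^p to ensure |s| ≥ p. Also, the decomposition is wrong: with |xy| ≤ p, y cannot include b's when s starts with p a's.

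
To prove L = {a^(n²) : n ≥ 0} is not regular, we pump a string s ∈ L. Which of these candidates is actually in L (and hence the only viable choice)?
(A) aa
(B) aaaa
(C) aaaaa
(B) aaaa

The pumping lemma is applied to a string s that lies in L, so first check membership of each option:
- (A) aa has length 2, strictly between 1² = 1 and 2² = 4, so it is not in L ✗
- (B) aaaa has length 4 = 2², a perfect square, so it is in L ✓
- (C) aaaaa has length 5, strictly between 2² = 4 and 3² = 9, so it is not in L ✗

Only (B) aaaa is in L, so it is the only candidate that could play the role of s.
(In a complete proof one picks s in terms of the pumping length p so that |s| ≥ p is guaranteed; a fixed string like aaaa illustrates the shape of such an s.)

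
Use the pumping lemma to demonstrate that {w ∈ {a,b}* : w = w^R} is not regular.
Assume for contradiction that L is regular, and let p ≥ 1 be the pumping length given by the pumping lemma.
Choose s = a^p b a^p. Then s ∈ L (it reads the same in both directions) and |s| = 2p + 1 ≥ p.
By the pumping lemma, s = xyz for some x, y, z with |xy| ≤ p, |y| ≥ 1, and xy^i z ∈ L for every i ≥ 0.
Since |xy| ≤ p and the first p symbols of s are all a's, y = a^k for some k with 1 ≤ k ≤ p.

Take i = 2: xy²z = a^(p + k) b a^p.
Its reversal is a^p b a^(p + k). These differ because the block of a's before the unique b has length p + k in one and p in the other, and p + k ≠ p since k ≥ 1. So xy²z is not a palindrome, i.e. xy²z ∉ L.

This contradicts the pumping lemma, which requires xy^i z ∈ L for all i ≥ 0.
Hence L = {w ∈ {a,b}* : w = w^R} is not regular. ∎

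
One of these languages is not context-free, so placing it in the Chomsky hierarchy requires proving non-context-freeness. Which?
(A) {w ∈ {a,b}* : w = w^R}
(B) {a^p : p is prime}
(B) {a^p : p is prime}

(B) {a^p : p is prime} requires the CFL pumping lemma.

- {w ∈ {a,b}* : w = w^R} is context-free (but not regular)
  • Can be shown non-regular with the regular pumping lemma
  • After pumping, the string is no longer symmetric

- {a^p : p is prime} is NOT context-free
  • Requires the CFL pumping lemma to prove
  • The CFL pumping lemma also fails because prime gaps are unbounded

The CFL pumping lemma is "stronger" in that it can prove non-membership
in the larger class of context-free languages.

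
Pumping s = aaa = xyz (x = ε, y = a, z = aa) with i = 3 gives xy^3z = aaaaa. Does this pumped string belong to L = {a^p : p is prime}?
Yes

xy³z = ε · aaa · aa = aaaaa.
aaaaa has length 5, which is prime, so it is in L.
(A single pumped string landing in L is not a contradiction by itself; a non-regularity proof needs some i for which xy^i z ∉ L, for every admissible decomposition.)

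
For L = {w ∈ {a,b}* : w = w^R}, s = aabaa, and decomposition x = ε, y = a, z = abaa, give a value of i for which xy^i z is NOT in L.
i = 0

xy⁰z = ε · ε · abaa = abaa; abaa reversed is aaba ≠ abaa, so it is not a palindrome and is not in L.
(Other choices also work, e.g. i = 2, 3; only i = 1 is guaranteed to stay in L since xy¹z = s.)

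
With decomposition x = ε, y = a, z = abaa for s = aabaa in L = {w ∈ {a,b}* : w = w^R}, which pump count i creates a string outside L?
i = 2

xy²z = ε · aa · abaa = aaabaa; aaabaa reversed is aabaaa ≠ aaabaa, so it is not a palindrome and is not in L.
(Other choices also work, e.g. i = 0, 3; only i = 1 is guaranteed to stay in L since xy¹z = s.)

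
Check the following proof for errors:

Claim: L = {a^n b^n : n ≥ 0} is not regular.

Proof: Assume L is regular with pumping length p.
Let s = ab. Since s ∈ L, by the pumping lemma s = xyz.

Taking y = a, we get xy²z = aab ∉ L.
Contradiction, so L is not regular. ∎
The proof is INCORRECT.

Error: The string s = ab may be shorter than p.
The pumping lemma only applies to strings with |s| ≥ p, and p is not under our control.
We must choose s in terms of p, e.g. s = a^p b^p, to ensure |s| ≥ p.
(The proof also fixes one particular y; a valid argument must handle every decomposition with |xy| ≤ p and |y| ≥ 1 — for s = a^p b^p this forces y = a^k, and then xy²z = a^(p+k) b^p ∉ L.)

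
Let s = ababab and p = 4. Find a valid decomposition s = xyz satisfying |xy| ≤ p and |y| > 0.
x = 'ab', y = 'ab', z = 'ab'

For s = ababab and p = 4, one valid decomposition is:
- x = 'ab' (length 2)
- y = 'ab' (length 2)
- z = 'ab' (length 2)

Verification:
- xyz = 'ab' + 'ab' + 'ab' = ababab ✓
- |xy| = 4 ≤ 4 ✓
- |y| = 2 > 0 ✓

All pumping lemma constraints are satisfied.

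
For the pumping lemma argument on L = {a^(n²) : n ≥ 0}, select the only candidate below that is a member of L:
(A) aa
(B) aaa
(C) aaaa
(C) aaaa

The pumping lemma is applied to a string s that lies in L, so first check membership of each option:
- (A) aa has length 2, strictly between 1² = 1 and 2² = 4, so it is not in L ✗
- (B) aaa has length 3, strictly between 1² = 1 and 2² = 4, so it is not in L ✗
- (C) aaaa has length 4 = 2², a perfect square, so it is in L ✓

Only (C) aaaa is in L, so it is the only candidate that could play the role of s.
(In a complete proof one picks s in terms of the pumping length p so that |s| ≥ p is guaranteed; a fixed string like aaaa illustrates the shape of such an s.)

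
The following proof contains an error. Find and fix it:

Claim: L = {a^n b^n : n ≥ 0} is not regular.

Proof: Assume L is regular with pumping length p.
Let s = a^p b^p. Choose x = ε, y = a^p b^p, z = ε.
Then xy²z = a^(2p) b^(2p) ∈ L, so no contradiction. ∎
Error: The decomposition violates |xy| ≤ p. With y = a^p b^p, |xy| = |y| = 2p > p. (The proof also miscomputes xy²z, which would be a^p b^p a^p b^p rather than a^(2p) b^(2p), and it wrongly treats one harmless decomposition as settling the matter — the prover does not get to choose the decomposition.)

Correction: The pumping lemma requires |xy| ≤ p, and the argument must handle every decomposition satisfying |xy| ≤ p, |y| ≥ 1. Since s starts with p a's, any such y consists only of a's, say y = a^k with k ≥ 1. Then xy²z = a^(p+k) b^p has unequal numbers of a's and b's, so xy²z ∉ L — the required contradiction.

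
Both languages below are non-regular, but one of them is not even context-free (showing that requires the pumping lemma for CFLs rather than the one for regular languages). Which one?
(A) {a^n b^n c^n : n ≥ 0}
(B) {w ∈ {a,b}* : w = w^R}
(A) {a^n b^n c^n : n ≥ 0}

(A) {a^n b^n c^n : n ≥ 0} requires the CFL pumping lemma.

- {w ∈ {a,b}* : w = w^R} is context-free (but not regular)
  • Can be shown non-regular with the regular pumping lemma
  • After pumping, the string is no longer symmetric

- {a^n b^n c^n : n ≥ 0} is NOT context-free
  • Requires the CFL pumping lemma to prove
  • Cannot maintain three equal counts simultaneously

The CFL pumping lemma is "stronger" in that it can prove non-membership
in the larger class of context-free languages.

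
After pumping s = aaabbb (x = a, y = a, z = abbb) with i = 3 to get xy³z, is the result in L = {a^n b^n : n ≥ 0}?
No

xy³z = a · aaa · abbb = aaaaabbb.
aaaaabbb has 5 a's and 3 b's; 5 ≠ 3, so it is not in L.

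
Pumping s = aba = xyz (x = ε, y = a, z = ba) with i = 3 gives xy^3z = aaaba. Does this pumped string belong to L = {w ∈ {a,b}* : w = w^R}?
No

xy³z = ε · aaa · ba = aaaba.
aaaba reversed is abaaa ≠ aaaba, so it is not a palindrome and is not in L.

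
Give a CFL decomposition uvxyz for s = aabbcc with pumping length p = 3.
u='aa', v='b', x='b', y='c', z='c'

For s = aabbcc with pumping length p = 3:

One valid decomposition:
- u = 'aa'
- v = 'b'
- x = 'b'
- y = 'c'
- z = 'c'

Verification:
- uvxyz = 'aa' + 'b' + 'b' + 'c' + 'c' = aabbcc ✓
- |vxy| = |'bbc'| = 3 ≤ 3 ✓
- |vy| = |'bc'| = 2 > 0 ✓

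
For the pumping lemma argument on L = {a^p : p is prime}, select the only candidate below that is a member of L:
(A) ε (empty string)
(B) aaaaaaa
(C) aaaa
(B) aaaaaaa

The pumping lemma is applied to a string s that lies in L, so first check membership of each option:
- (A) ε has length 0, which is not prime, so it is not in L ✗
- (B) aaaaaaa has length 7, which is prime, so it is in L ✓
- (C) aaaa has length 4 = 2 × 2, which is not prime, so it is not in L ✗

Only (B) aaaaaaa is in L, so it is the only candidate that could play the role of s.
(In a complete proof one picks s in terms of the pumping length p so that |s| ≥ p is guaranteed; a fixed string like aaaaaaa illustrates the shape of such an s.)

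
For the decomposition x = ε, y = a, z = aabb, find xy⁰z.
aabb

Given x = '', y = 'a', z = 'aabb' and i = 0:

xy^0z = x + y·y·...·y (0 times) + z
       = '' + 'a'^0 + 'aabb'
       = '' + '' + 'aabb'
       = 'aabb'

The pumped string is 'aabb' with length 4.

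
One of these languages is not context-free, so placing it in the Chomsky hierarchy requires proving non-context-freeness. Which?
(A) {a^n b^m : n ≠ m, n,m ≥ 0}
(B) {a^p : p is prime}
(B) {a^p : p is prime}

(B) {a^p : p is prime} requires the CFL pumping lemma.

- {a^n b^m : n ≠ m, n,m ≥ 0} is context-free (but not regular)
  • Can be shown non-regular with the regular pumping lemma
  • After pumping a's, we can make n = m

- {a^p : p is prime} is NOT context-free
  • Requires the CFL pumping lemma to prove
  • The CFL pumping lemma also fails because prime gaps are unbounded

The CFL pumping lemma is "stronger" in that it can prove non-membership
in the larger class of context-free languages.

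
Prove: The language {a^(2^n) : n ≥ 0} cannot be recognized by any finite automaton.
Assume for contradiction that L is regular, and let p ≥ 1 be the pumping length given by the pumping lemma.
Choose s = a^(2^p). Then s ∈ L and |s| = 2^p ≥ p.
By the pumping lemma, s = xyz for some x, y, z with |xy| ≤ p, |y| ≥ 1, and xy^i z ∈ L for every i ≥ 0.
Here y = a^k for some k with 1 ≤ k ≤ |xy| ≤ p, and p < 2^p.

Take i = 2: |xy²z| = 2^p + k.
Now 2^p < 2^p + k ≤ 2^p + p < 2^p + 2^p = 2^(p+1).
So |xy²z| lies strictly between the consecutive powers of two 2^p and 2^(p+1), hence is not a power of 2, and xy²z ∉ L.

This contradicts the pumping lemma, which requires xy^i z ∈ L for all i ≥ 0.
Hence L = {a^(2^n) : n ≥ 0} is not regular. ∎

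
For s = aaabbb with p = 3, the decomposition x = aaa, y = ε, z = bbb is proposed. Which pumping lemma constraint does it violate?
Violated: |y| > 0

The decomposition x = aaa, y = ε, z = bbb for s = aaabbb with p = 3
violates the constraint: |y| > 0

|y| = 0, but the pumping lemma requires |y| > 0 (y must be non-empty).

Pumping lemma constraints:
1. xyz = s (decomposition is valid)
2. |xy| ≤ p
3. |y| > 0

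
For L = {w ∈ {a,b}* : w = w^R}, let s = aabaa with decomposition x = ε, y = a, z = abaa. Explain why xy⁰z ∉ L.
xy⁰z = abaa ∉ L

Pumping with i = 0 replaces y = a by y⁰ = ε:
- Original: s = xyz = aabaa; aabaa reversed is aabaa, the same string, so it is a palindrome and is in L
- Pumped: xy⁰z = ε · ε · abaa = abaa
- abaa reversed is aaba ≠ abaa, so it is not a palindrome and is not in L

The pumping lemma would require xy⁰z ∈ L, so this decomposition yields a contradiction.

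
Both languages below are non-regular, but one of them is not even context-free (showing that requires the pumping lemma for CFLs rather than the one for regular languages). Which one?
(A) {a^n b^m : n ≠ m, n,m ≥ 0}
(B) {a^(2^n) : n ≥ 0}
(B) {a^(2^n) : n ≥ 0}

(B) {a^(2^n) : n ≥ 0} requires the CFL pumping lemma.

- {a^n b^m : n ≠ m, n,m ≥ 0} is context-free (but not regular)
  • Can be shown non-regular with the regular pumping lemma
  • After pumping a's, we can make n = m

- {a^(2^n) : n ≥ 0} is NOT context-free
  • Requires the CFL pumping lemma to prove
  • Gaps between powers of 2 grow exponentially

The CFL pumping lemma is "stronger" in that it can prove non-membership
in the larger class of context-free languages.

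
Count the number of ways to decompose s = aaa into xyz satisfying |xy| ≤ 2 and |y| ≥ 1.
3

For s = 'aaa' with pumping length p = 2:

Constraints: |xy| ≤ 2, |y| > 0

Valid decompositions (|xy| ≤ p, |y| ≥ 1):
  • x='', y='a', z='aa'
  • x='a', y='a', z='a'
  • x='', y='aa', z='a'

Total count: 3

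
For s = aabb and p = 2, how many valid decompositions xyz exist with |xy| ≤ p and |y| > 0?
3

For s = 'aabb' with pumping length p = 2:

Constraints: |xy| ≤ 2, |y| > 0

Valid decompositions (|xy| ≤ p, |y| ≥ 1):
  • x='', y='a', z='abb'
  • x='a', y='a', z='bb'
  • x='', y='aa', z='bb'

Total count: 3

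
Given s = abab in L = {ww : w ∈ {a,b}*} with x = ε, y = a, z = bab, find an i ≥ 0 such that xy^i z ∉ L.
i = 2

xy²z = ε · aa · bab = aabab; aabab has odd length 5, so it cannot be written as ww and is not in L.
(Other choices also work, e.g. i = 0, 3; only i = 1 is guaranteed to stay in L since xy¹z = s.)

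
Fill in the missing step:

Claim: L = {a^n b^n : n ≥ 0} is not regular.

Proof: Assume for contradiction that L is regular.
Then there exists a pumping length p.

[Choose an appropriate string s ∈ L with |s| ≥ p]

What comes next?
s = a^p b^p

This string is in L (has equal a's and b's) and has length 2p ≥ p.
Any decomposition xyz with |xy| ≤ p means y consists only of a's,
so pumping will unbalance the counts.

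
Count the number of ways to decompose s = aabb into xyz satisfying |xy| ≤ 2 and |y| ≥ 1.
3

For s = 'aabb' with pumping length p = 2:

Constraints: |xy| ≤ 2, |y| > 0

Valid decompositions (|xy| ≤ p, |y| ≥ 1):
  • x='', y='a', z='abb'
  • x='a', y='a', z='bb'
  • x='', y='aa', z='bb'

Total count: 3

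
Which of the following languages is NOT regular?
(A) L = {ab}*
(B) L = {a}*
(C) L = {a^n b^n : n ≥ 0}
(C) {a^n b^n : n ≥ 0}

(C) L = {a^n b^n : n ≥ 0} is NOT regular.

The pumping lemma can be used to prove this:
After pumping, the number of a's and b's become unequal

The other languages are regular because they can be recognized by finite automata.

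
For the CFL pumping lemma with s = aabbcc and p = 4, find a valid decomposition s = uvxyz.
u='a', v='a', x='bb', y='c', z='c'

For s = aabbcc with pumping length p = 4:

One valid decomposition:
- u = 'a'
- v = 'a'
- x = 'bb'
- y = 'c'
- z = 'c'

Verification:
- uvxyz = 'a' + 'a' + 'bb' + 'c' + 'c' = aabbcc ✓
- |vxy| = |'abbc'| = 4 ≤ 4 ✓
- |vy| = |'ac'| = 2 > 0 ✓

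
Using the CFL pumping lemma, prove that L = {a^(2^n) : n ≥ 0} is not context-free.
Assume for contradiction that L is context-free, and let p ≥ 1 be the pumping length given by the pumping lemma for CFLs.
Choose s = a^(2^p). Then s ∈ L and |s| = 2^p ≥ p.
By the CFL pumping lemma, s = uvxyz for some u, v, x, y, z with |vxy| ≤ p, |vy| ≥ 1, and uv^i xy^i z ∈ L for every i ≥ 0.
All symbols are a's, so only lengths matter: let k = |vy|, with 1 ≤ k ≤ |vxy| ≤ p < 2^p.

Take i = 2: |uv²xy²z| = 2^p + k, and 2^p < 2^p + k < 2^p + 2^p = 2^(p+1).
So the length lies strictly between consecutive powers of two and is not a power of 2; uv²xy²z ∉ L.

This contradicts the CFL pumping lemma, which requires uv^i xy^i z ∈ L for all i ≥ 0.
Hence L = {a^(2^n) : n ≥ 0} is not context-free. ∎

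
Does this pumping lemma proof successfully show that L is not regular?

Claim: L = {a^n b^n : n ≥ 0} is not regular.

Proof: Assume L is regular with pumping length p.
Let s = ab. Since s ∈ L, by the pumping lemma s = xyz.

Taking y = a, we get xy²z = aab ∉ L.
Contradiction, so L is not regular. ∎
The proof is INCORRECT.

Error: The string s = ab may be shorter than p.
The pumping lemma only applies to strings with |s| ≥ p, and p is not under our control.
We must choose s in terms of p, e.g. s = a^p b^p, to ensure |s| ≥ p.
(The proof also fixes one particular y; a valid argument must handle every decomposition with |xy| ≤ p and |y| ≥ 1 — for s = a^p b^p this forces y = a^k, and then xy²z = a^(p+k) b^p ∉ L.)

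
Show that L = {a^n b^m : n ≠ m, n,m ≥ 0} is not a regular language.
Assume for contradiction that L is regular, and let p ≥ 1 be the pumping length given by the pumping lemma.
Choose s = a^p b^(p + p!). Then s ∈ L because p ≠ p + p! (as p! ≥ 1), and |s| ≥ p.
By the pumping lemma, s = xyz for some x, y, z with |xy| ≤ p, |y| ≥ 1, and xy^i z ∈ L for every i ≥ 0.
Since |xy| ≤ p and the first p symbols of s are all a's, y = a^k for some k with 1 ≤ k ≤ p.
For every i ≥ 0, xy^i z = a^(p + (i − 1)k) b^(p + p!).

Because 1 ≤ k ≤ p, k divides p!. Let t = p!/k (a positive integer) and take i = t + 1.
Then the number of a's is p + tk = p + p!, which equals the number of b's.
So xy^(t+1) z = a^(p + p!) b^(p + p!) has equally many a's and b's and is NOT in L.

This contradicts the pumping lemma, which requires xy^i z ∈ L for all i ≥ 0.
Hence L = {a^n b^m : n ≠ m, n,m ≥ 0} is not regular. ∎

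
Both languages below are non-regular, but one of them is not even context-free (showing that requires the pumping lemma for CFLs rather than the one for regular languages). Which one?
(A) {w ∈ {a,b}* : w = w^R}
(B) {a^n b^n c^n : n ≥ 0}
(B) {a^n b^n c^n : n ≥ 0}

(B) {a^n b^n c^n : n ≥ 0} requires the CFL pumping lemma.

- {w ∈ {a,b}* : w = w^R} is context-free (but not regular)
  • Can be shown non-regular with the regular pumping lemma
  • After pumping, the string is no longer symmetric

- {a^n b^n c^n : n ≥ 0} is NOT context-free
  • Requires the CFL pumping lemma to prove
  • Cannot maintain three equal counts simultaneously

The CFL pumping lemma is "stronger" in that it can prove non-membership
in the larger class of context-free languages.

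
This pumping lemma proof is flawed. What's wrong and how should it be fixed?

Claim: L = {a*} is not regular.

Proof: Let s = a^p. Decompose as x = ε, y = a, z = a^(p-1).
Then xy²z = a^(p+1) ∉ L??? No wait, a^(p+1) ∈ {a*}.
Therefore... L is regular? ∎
Error: The proof attempts to show a*  is not regular, but a* IS regular!

Correction: a* is a regular language (recognized by a simple DFA with one accepting state and self-loop on 'a'). The pumping lemma can only prove non-regularity, not regularity. For regular languages, pumping always works.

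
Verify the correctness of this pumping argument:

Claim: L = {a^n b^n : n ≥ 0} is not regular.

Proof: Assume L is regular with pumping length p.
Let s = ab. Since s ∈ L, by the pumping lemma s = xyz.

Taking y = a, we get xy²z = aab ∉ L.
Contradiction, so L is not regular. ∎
The proof is INCORRECT.

Error: The string s = ab may be shorter than p.
The pumping lemma only applies to strings with |s| ≥ p, and p is not under our control.
We must choose s in terms of p, e.g. s = a^p b^p, to ensure |s| ≥ p.
(The proof also fixes one particular y; a valid argument must handle every decomposition with |xy| ≤ p and |y| ≥ 1 — for s = a^p b^p this forces y = a^k, and then xy²z = a^(p+k) b^p ∉ L.)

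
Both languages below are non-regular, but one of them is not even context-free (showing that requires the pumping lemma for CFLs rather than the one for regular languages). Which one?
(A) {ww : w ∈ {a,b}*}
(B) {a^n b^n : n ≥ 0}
(A) {ww : w ∈ {a,b}*}

(A) {ww : w ∈ {a,b}*} requires the CFL pumping lemma.

- {a^n b^n : n ≥ 0} is context-free (but not regular)
  • Can be shown non-regular with the regular pumping lemma
  • After pumping, the number of a's and b's become unequal

- {ww : w ∈ {a,b}*} is NOT context-free
  • Requires the CFL pumping lemma to prove
  • Even a PDA cannot compare two arbitrary halves symbol by symbol; CFL pumping on a^p b^p a^p b^p fails

The CFL pumping lemma is "stronger" in that it can prove non-membership
in the larger class of context-free languages.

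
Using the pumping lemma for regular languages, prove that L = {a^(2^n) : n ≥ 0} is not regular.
Assume for contradiction that L is regular, and let p ≥ 1 be the pumping length given by the pumping lemma.
Choose s = a^(2^p). Then s ∈ L and |s| = 2^p ≥ p.
By the pumping lemma, s = xyz for some x, y, z with |xy| ≤ p, |y| ≥ 1, and xy^i z ∈ L for every i ≥ 0.
Here y = a^k for some k with 1 ≤ k ≤ |xy| ≤ p, and p < 2^p.

Take i = 2: |xy²z| = 2^p + k.
Now 2^p < 2^p + k ≤ 2^p + p < 2^p + 2^p = 2^(p+1).
So |xy²z| lies strictly between the consecutive powers of two 2^p and 2^(p+1), hence is not a power of 2, and xy²z ∉ L.

This contradicts the pumping lemma, which requires xy^i z ∈ L for all i ≥ 0.
Hence L = {a^(2^n) : n ≥ 0} is not regular. ∎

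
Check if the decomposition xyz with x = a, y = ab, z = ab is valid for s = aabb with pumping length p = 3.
Violated: xyz = s

The decomposition x = a, y = ab, z = ab for s = aabb with p = 3
violates the constraint: xyz = s

xyz = 'a' + 'ab' + 'ab' = 'aabab' ≠ 'aabb' = s. The decomposition doesn't reconstruct s.

Pumping lemma constraints:
1. xyz = s (decomposition is valid)
2. |xy| ≤ p
3. |y| > 0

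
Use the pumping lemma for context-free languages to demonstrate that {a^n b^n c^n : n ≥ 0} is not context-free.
Assume for contradiction that L is context-free, and let p ≥ 1 be the pumping length given by the pumping lemma for CFLs.
Choose s = a^p b^p c^p. Then s ∈ L and |s| = 3p ≥ p.
By the CFL pumping lemma, s = uvxyz for some u, v, x, y, z with |vxy| ≤ p, |vy| ≥ 1, and uv^i xy^i z ∈ L for every i ≥ 0.

Because |vxy| ≤ p, the window vxy cannot contain both an a and a c: any substring of s containing both must include the entire block b^p plus at least one a and one c, so it has length ≥ p + 2 > p.
Hence at least one of the letters a, c does not occur in vy at all.

Take i = 0: the string uxz is obtained from s by deleting |vy| ≥ 1 symbols, so |uxz| = 3p − |vy| < 3p.
But the letter (a or c) that does not occur in vy still occurs exactly p times in uxz. Every string of L with exactly p copies of some letter is a^p b^p c^p, of length 3p. Since |uxz| < 3p, uxz ∉ L.

This contradicts the CFL pumping lemma, which requires uv^i xy^i z ∈ L for all i ≥ 0.
Hence L = {a^n b^n c^n : n ≥ 0} is not context-free. ∎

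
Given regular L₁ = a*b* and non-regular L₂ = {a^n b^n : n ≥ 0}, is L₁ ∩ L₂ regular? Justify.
No — L₁ ∩ L₂ is not regular.

Every string a^n b^n already lies in a*b*, so L₁ ∩ L₂ = {a^n b^n : n ≥ 0} = L₂ itself, which is the standard non-regular language (pump s = a^p b^p).

Note that the bare facts "L₁ regular, L₂ non-regular" do not settle the question by themselves: the closure of regular languages under ∪, ∩, complement and difference applies only when BOTH operands are regular. With a non-regular operand the result can come out regular or non-regular depending on the specific languages, so one has to work out L₁ ∩ L₂ for this particular pair, as above.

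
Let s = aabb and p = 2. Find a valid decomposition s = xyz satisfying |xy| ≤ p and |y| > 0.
x = '', y = 'a', z = 'abb'

For s = aabb and p = 2, one valid decomposition is:
- x = '' (length 0)
- y = 'a' (length 1)
- z = 'abb' (length 3)

Verification:
- xyz = '' + 'a' + 'abb' = aabb ✓
- |xy| = 1 ≤ 2 ✓
- |y| = 1 > 0 ✓

All pumping lemma constraints are satisfied.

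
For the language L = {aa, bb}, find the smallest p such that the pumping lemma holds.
p = 3

For a finite language L, the pumping lemma holds vacuously if p > max|s| for s ∈ L.

The longest string in L = {aa, bb} has length 2.
If p = 3, then no string s ∈ L has |s| ≥ p, so the condition is vacuously true.

The minimum pumping length is p = 3.

Why no smaller p works: for any p ≤ 2, the longest string s ∈ L has |s| = 2 ≥ p, so it would
have to be pumpable; but pumping up (i = 2, 3, ...) produces ever longer strings, which cannot all lie in the
finite language L. So the pumping property fails for every p ≤ 2.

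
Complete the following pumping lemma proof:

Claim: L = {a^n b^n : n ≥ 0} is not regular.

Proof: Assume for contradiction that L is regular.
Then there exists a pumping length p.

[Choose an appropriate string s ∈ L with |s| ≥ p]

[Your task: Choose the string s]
s = a^p b^p

This string is in L (has equal a's and b's) and has length 2p ≥ p.
Any decomposition xyz with |xy| ≤ p means y consists only of a's,
so pumping will unbalance the counts.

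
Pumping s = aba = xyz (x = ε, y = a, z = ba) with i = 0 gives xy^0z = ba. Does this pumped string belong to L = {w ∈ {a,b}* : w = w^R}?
No

xy⁰z = ε · ε · ba = ba.
ba reversed is ab ≠ ba, so it is not a palindrome and is not in L.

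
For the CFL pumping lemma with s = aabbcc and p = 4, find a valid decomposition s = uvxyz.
u='a', v='a', x='bb', y='c', z='c'

For s = aabbcc with pumping length p = 4:

One valid decomposition:
- u = 'a'
- v = 'a'
- x = 'bb'
- y = 'c'
- z = 'c'

Verification:
- uvxyz = 'a' + 'a' + 'bb' + 'c' + 'c' = aabbcc ✓
- |vxy| = |'abbc'| = 4 ≤ 4 ✓
- |vy| = |'ac'| = 2 > 0 ✓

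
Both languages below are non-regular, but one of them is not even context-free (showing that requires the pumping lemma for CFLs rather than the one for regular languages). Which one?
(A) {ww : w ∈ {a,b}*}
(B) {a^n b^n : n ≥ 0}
(A) {ww : w ∈ {a,b}*}

(A) {ww : w ∈ {a,b}*} requires the CFL pumping lemma.

- {a^n b^n : n ≥ 0} is context-free (but not regular)
  • Can be shown non-regular with the regular pumping lemma
  • After pumping, the number of a's and b's become unequal

- {ww : w ∈ {a,b}*} is NOT context-free
  • Requires the CFL pumping lemma to prove
  • Cannot verify equality of two arbitrary substrings

The CFL pumping lemma is "stronger" in that it can prove non-membership
in the larger class of context-free languages.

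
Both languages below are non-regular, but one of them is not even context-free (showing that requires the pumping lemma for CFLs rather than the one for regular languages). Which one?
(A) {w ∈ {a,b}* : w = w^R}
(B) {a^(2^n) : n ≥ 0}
(B) {a^(2^n) : n ≥ 0}

(B) {a^(2^n) : n ≥ 0} requires the CFL pumping lemma.

- {w ∈ {a,b}* : w = w^R} is context-free (but not regular)
  • Can be shown non-regular with the regular pumping lemma
  • After pumping, the string is no longer symmetric

- {a^(2^n) : n ≥ 0} is NOT context-free
  • Requires the CFL pumping lemma to prove
  • Gaps between powers of 2 grow exponentially

The CFL pumping lemma is "stronger" in that it can prove non-membership
in the larger class of context-free languages.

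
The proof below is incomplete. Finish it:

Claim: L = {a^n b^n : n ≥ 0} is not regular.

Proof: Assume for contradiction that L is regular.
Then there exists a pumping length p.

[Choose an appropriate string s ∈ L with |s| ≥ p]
s = a^p b^p

This string is in L (has equal a's and b's) and has length 2p ≥ p.
Any decomposition xyz with |xy| ≤ p means y consists only of a's,
so pumping will unbalance the counts.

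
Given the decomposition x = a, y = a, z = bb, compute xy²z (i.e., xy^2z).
aaabb

Given x = 'a', y = 'a', z = 'bb' and i = 2:

xy^2z = x + y·y·...·y (2 times) + z
       = 'a' + 'a'^2 + 'bb'
       = 'a' + 'aa' + 'bb'
       = 'aaabb'

The pumped string is 'aaabb' with length 5.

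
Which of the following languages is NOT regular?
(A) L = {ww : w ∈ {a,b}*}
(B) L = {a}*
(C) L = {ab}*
(A) {ww : w ∈ {a,b}*}

(A) L = {ww : w ∈ {a,b}*} is NOT regular.

The pumping lemma can be used to prove this:
After pumping, the two halves no longer match

The other languages are regular because they can be recognized by finite automata.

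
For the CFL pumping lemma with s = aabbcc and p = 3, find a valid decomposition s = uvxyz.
u='aa', v='b', x='b', y='c', z='c'

For s = aabbcc with pumping length p = 3:

One valid decomposition:
- u = 'aa'
- v = 'b'
- x = 'b'
- y = 'c'
- z = 'c'

Verification:
- uvxyz = 'aa' + 'b' + 'b' + 'c' + 'c' = aabbcc ✓
- |vxy| = |'bbc'| = 3 ≤ 3 ✓
- |vy| = |'bc'| = 2 > 0 ✓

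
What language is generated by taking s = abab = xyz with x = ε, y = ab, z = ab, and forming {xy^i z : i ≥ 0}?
{xy^i z : i ≥ 0} = {(ab)^(i+1) : i ≥ 0} = {ab, abab, ababab, ...}

With x = ε, y = ab, z = ab: Pumping 'ab' gives strings of alternating a's and b's.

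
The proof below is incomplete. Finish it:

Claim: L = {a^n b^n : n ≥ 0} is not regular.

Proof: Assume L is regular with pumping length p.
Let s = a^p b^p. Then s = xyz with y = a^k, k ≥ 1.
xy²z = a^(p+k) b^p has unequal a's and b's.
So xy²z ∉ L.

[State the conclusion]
This contradicts the pumping lemma for regular languages,
which guarantees xy^i z ∈ L for all i ≥ 0.

Since our assumption that L is regular leads to a contradiction,
we conclude that L = {a^n b^n : n ≥ 0} is NOT regular. ∎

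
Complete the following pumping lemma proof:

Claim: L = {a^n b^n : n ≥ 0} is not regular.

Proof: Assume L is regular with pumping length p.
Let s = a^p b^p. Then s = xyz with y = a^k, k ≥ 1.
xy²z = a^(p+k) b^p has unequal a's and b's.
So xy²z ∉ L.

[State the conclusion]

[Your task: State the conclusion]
This contradicts the pumping lemma for regular languages,
which guarantees xy^i z ∈ L for all i ≥ 0.

Since our assumption that L is regular leads to a contradiction,
we conclude that L = {a^n b^n : n ≥ 0} is NOT regular. ∎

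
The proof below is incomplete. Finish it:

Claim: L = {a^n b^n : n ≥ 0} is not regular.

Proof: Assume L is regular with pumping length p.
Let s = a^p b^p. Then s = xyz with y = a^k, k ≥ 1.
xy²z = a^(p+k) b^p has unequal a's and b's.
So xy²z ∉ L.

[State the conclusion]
This contradicts the pumping lemma for regular languages,
which guarantees xy^i z ∈ L for all i ≥ 0.

Since our assumption that L is regular leads to a contradiction,
we conclude that L = {a^n b^n : n ≥ 0} is NOT regular. ∎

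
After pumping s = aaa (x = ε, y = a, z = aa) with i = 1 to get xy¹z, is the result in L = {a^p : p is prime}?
Yes

xy¹z = ε · a · aa = aaa.
aaa has length 3, which is prime, so it is in L.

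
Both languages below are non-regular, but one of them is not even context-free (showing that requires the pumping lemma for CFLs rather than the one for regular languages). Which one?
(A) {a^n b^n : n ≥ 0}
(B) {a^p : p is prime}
(B) {a^p : p is prime}

(B) {a^p : p is prime} requires the CFL pumping lemma.

- {a^n b^n : n ≥ 0} is context-free (but not regular)
  • Can be shown non-regular with the regular pumping lemma
  • After pumping, the number of a's and b's become unequal

- {a^p : p is prime} is NOT context-free
  • Requires the CFL pumping lemma to prove
  • The CFL pumping lemma also fails because prime gaps are unbounded

The CFL pumping lemma is "stronger" in that it can prove non-membership
in the larger class of context-free languages.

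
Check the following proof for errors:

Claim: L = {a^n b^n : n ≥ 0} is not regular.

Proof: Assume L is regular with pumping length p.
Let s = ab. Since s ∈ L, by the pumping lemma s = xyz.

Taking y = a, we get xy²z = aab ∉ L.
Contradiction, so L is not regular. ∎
The proof is INCORRECT.

Error: The string s = ab may be shorter than p.
The pumping lemma only applies to strings with |s| ≥ p, and p is not under our control.
We must choose s in terms of p, e.g. s = a^p b^p, to ensure |s| ≥ p.
(The proof also fixes one particular y; a valid argument must handle every decomposition with |xy| ≤ p and |y| ≥ 1 — for s = a^p b^p this forces y = a^k, and then xy²z = a^(p+k) b^p ∉ L.)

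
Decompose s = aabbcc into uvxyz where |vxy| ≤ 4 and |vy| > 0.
u='a', v='a', x='bb', y='c', z='c'

For s = aabbcc with pumping length p = 4:

One valid decomposition:
- u = 'a'
- v = 'a'
- x = 'bb'
- y = 'c'
- z = 'c'

Verification:
- uvxyz = 'a' + 'a' + 'bb' + 'c' + 'c' = aabbcc ✓
- |vxy| = |'abbc'| = 4 ≤ 4 ✓
- |vy| = |'ac'| = 2 > 0 ✓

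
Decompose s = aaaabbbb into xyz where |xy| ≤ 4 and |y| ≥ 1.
x = 'aaa', y = 'a', z = 'bbbb'

For s = aaaabbbb and p = 4, one valid decomposition is:
- x = 'aaa' (length 3)
- y = 'a' (length 1)
- z = 'bbbb' (length 4)

Verification:
- xyz = 'aaa' + 'a' + 'bbbb' = aaaabbbb ✓
- |xy| = 4 ≤ 4 ✓
- |y| = 1 > 0 ✓

All pumping lemma constraints are satisfied.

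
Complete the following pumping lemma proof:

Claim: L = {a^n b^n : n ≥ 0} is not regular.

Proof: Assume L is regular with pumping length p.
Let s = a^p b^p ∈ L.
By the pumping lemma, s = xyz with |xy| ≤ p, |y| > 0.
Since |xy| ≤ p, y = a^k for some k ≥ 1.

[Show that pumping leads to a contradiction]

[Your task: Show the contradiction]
Consider xy²z = a^(p+k) b^p.

Since k ≥ 1, we have p + k > p.
So xy²z has more a's than b's: (p+k) a's vs p b's.
This means xy²z ∉ L because a^n b^n requires equal counts.

This contradicts the pumping lemma which states xy²z ∈ L.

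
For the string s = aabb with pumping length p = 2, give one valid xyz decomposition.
x = '', y = 'aa', z = 'bb'

For s = aabb and p = 2, one valid decomposition is:
- x = '' (length 0)
- y = 'aa' (length 2)
- z = 'bb' (length 2)

Verification:
- xyz = '' + 'aa' + 'bb' = aabb ✓
- |xy| = 2 ≤ 2 ✓
- |y| = 2 > 0 ✓

All pumping lemma constraints are satisfied.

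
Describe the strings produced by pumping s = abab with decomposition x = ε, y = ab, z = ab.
{xy^i z : i ≥ 0} = {(ab)^(i+1) : i ≥ 0} = {ab, abab, ababab, ...}

With x = ε, y = ab, z = ab: Pumping 'ab' gives strings of alternating a's and b's.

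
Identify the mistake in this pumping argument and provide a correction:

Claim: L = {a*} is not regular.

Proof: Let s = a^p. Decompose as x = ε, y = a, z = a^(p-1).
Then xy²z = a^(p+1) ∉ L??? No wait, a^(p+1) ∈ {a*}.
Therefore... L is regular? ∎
Error: The proof attempts to show a*  is not regular, but a* IS regular!

Correction: a* is a regular language (recognized by a simple DFA with one accepting state and self-loop on 'a'). The pumping lemma can only prove non-regularity, not regularity. For regular languages, pumping always works.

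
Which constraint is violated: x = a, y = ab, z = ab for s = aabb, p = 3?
Violated: xyz = s

The decomposition x = a, y = ab, z = ab for s = aabb with p = 3
violates the constraint: xyz = s

xyz = 'a' + 'ab' + 'ab' = 'aabab' ≠ 'aabb' = s. The decomposition doesn't reconstruct s.

Pumping lemma constraints:
1. xyz = s (decomposition is valid)
2. |xy| ≤ p
3. |y| > 0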